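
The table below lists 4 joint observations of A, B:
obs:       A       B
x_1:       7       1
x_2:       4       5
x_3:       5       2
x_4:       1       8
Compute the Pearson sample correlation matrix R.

Step 1 — column means:
  mean(A) = (7 + 4 + 5 + 1) / 4 = 17/4 = 4.25
  mean(B) = (1 + 5 + 2 + 8) / 4 = 16/4 = 4

Step 2 — sample variances and covariances s[i,j] = (1/(n-1)) · Σ_k (x_{k,i} - mean_i) · (x_{k,j} - mean_j), with n-1 = 3:
  s[A,A] = ((2.75)·(2.75) + (-0.25)·(-0.25) + (0.75)·(0.75) + (-3.25)·(-3.25)) / 3 = 18.75/3 = 6.25
  s[A,B] = ((2.75)·(-3) + (-0.25)·(1) + (0.75)·(-2) + (-3.25)·(4)) / 3 = -23/3 = -7.6667
  s[B,B] = ((-3)·(-3) + (1)·(1) + (-2)·(-2) + (4)·(4)) / 3 = 30/3 = 10
  Sample standard deviations s_i = √(s[i,i]):
  s(A) = √(6.25) = 2.5
  s(B) = √(10) = 3.1623

Step 3 — r_{ij} = s_{ij} / (s_i · s_j):
  r[A,A] = 1 (diagonal).
  r[A,B] = -7.6667 / (2.5 · 3.1623) = -7.6667 / 7.9057 = -0.9698
  r[B,B] = 1 (diagonal).

R is symmetric with unit diagonal. Assembling:

R = [[1, -0.9698],
 [-0.9698, 1]]


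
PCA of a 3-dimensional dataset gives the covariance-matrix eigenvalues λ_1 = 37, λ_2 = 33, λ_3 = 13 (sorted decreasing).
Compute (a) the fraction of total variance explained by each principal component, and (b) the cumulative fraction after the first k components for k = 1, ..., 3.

Step 1 — total variance = trace(Sigma) = Σ λ_i = 37 + 33 + 13 = 83.

Step 2 — fraction explained by component i = λ_i / Σ λ:
  PC1: 37/83 = 0.4458
  PC2: 33/83 = 0.3976
  PC3: 13/83 = 0.1566

Step 3 — cumulative fraction after k components = (λ_1 + ... + λ_k) / Σ λ:
  k = 1: 37/83 = 0.4458
  k = 2: (37 + 33)/83 = 70/83 = 0.8434
  k = 3: (37 + 33 + 13)/83 = 83/83 = 1

Summary (fraction, with percent):

explained: PC1 0.4458 (44.58%), PC2 0.3976 (39.76%), PC3 0.1566 (15.66%);  cumulative: 0.4458, 0.8434, 1


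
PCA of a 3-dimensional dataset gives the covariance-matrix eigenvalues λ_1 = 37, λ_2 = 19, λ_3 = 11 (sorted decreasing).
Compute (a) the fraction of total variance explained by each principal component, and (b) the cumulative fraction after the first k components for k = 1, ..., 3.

Step 1 — total variance = trace(Sigma) = Σ λ_i = 37 + 19 + 11 = 67.

Step 2 — fraction explained by component i = λ_i / Σ λ:
  PC1: 37/67 = 0.5522
  PC2: 19/67 = 0.2836
  PC3: 11/67 = 0.1642

Step 3 — cumulative fraction after k components = (λ_1 + ... + λ_k) / Σ λ:
  k = 1: 37/67 = 0.5522
  k = 2: (37 + 19)/67 = 56/67 = 0.8358
  k = 3: (37 + 19 + 11)/67 = 67/67 = 1

Summary (fraction, with percent):

explained: PC1 0.5522 (55.22%), PC2 0.2836 (28.36%), PC3 0.1642 (16.42%);  cumulative: 0.5522, 0.8358, 1


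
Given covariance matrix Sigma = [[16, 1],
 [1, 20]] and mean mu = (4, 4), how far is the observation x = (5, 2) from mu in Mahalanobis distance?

Step 1 — centre the observation: (x - mu) = (1, -2).

Step 2 — invert Sigma. det(Sigma) = 16·20 - (1)² = 319.
  Sigma^{-1} = (1/det) · [[d, -b], [-b, a]] = [[0.0627, -0.0031],
 [-0.0031, 0.0502]].

Step 3 — form the quadratic (x - mu)^T · Sigma^{-1} · (x - mu):
  Sigma^{-1} · (x - mu) = (0.069, -0.1034).
  (x - mu)^T · [Sigma^{-1} · (x - mu)] = (1)·(0.069) + (-2)·(-0.1034) = 0.2759.

Step 4 — take square root: d = √(0.2759) ≈ 0.5252.

d(x, mu) = √(0.2759) ≈ 0.5252


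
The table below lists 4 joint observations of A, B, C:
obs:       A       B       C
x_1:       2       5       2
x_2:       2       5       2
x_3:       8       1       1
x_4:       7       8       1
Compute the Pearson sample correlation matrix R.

Step 1 — column means:
  mean(A) = (2 + 2 + 8 + 7) / 4 = 19/4 = 4.75
  mean(B) = (5 + 5 + 1 + 8) / 4 = 19/4 = 4.75
  mean(C) = (2 + 2 + 1 + 1) / 4 = 6/4 = 1.5

Step 2 — sample variances and covariances s[i,j] = (1/(n-1)) · Σ_k (x_{k,i} - mean_i) · (x_{k,j} - mean_j), with n-1 = 3:
  s[A,A] = ((-2.75)·(-2.75) + (-2.75)·(-2.75) + (3.25)·(3.25) + (2.25)·(2.25)) / 3 = 30.75/3 = 10.25
  s[A,B] = ((-2.75)·(0.25) + (-2.75)·(0.25) + (3.25)·(-3.75) + (2.25)·(3.25)) / 3 = -6.25/3 = -2.0833
  s[A,C] = ((-2.75)·(0.5) + (-2.75)·(0.5) + (3.25)·(-0.5) + (2.25)·(-0.5)) / 3 = -5.5/3 = -1.8333
  s[B,B] = ((0.25)·(0.25) + (0.25)·(0.25) + (-3.75)·(-3.75) + (3.25)·(3.25)) / 3 = 24.75/3 = 8.25
  s[B,C] = ((0.25)·(0.5) + (0.25)·(0.5) + (-3.75)·(-0.5) + (3.25)·(-0.5)) / 3 = 0.5/3 = 0.1667
  s[C,C] = ((0.5)·(0.5) + (0.5)·(0.5) + (-0.5)·(-0.5) + (-0.5)·(-0.5)) / 3 = 1/3 = 0.3333
  Sample standard deviations s_i = √(s[i,i]):
  s(A) = √(10.25) = 3.2016
  s(B) = √(8.25) = 2.8723
  s(C) = √(0.3333) = 0.5774

Step 3 — r_{ij} = s_{ij} / (s_i · s_j):
  r[A,A] = 1 (diagonal).
  r[A,B] = -2.0833 / (3.2016 · 2.8723) = -2.0833 / 9.1958 = -0.2266
  r[A,C] = -1.8333 / (3.2016 · 0.5774) = -1.8333 / 1.8484 = -0.9918
  r[B,B] = 1 (diagonal).
  r[B,C] = 0.1667 / (2.8723 · 0.5774) = 0.1667 / 1.6583 = 0.1005
  r[C,C] = 1 (diagonal).

R is symmetric with unit diagonal. Assembling:

R = [[1, -0.2266, -0.9918],
 [-0.2266, 1, 0.1005],
 [-0.9918, 0.1005, 1]]


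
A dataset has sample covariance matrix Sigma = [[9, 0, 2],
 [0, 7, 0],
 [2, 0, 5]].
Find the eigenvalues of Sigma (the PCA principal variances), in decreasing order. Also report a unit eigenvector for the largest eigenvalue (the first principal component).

Step 1 — characteristic polynomial p(λ) = det(λI - Sigma) = λ³ - tr·λ² + c_1·λ - det, where tr = trace, c_1 = sum of the principal 2×2 minors, det = det(Sigma):
  tr = 9 + 7 + 5 = 21,
  c_1 = (9·7 - (0)²) + (9·5 - (2)²) + (7·5 - (0)²) = 63 + 41 + 35 = 139,
  det = 9·(7·5 - (0)²) - (0)·((0)·5 - (0)·(2)) + (2)·((0)·(0) - 7·(2)) = 9·(35) - (0)·(0) + (2)·(-14) = 287.
  So p(λ) = λ³ - 21λ² + 139λ - 287.
Step 2 — look for an integer root (rational root theorem: any rational root is an integer divisor of 287). Testing λ = 7:
  p(7) = 343 - 1029 + 973 - 287 = 0  ✓
  Dividing out (λ - 7): p(λ) = (λ - 7)(λ² - 14λ + 41).
Step 3 — remaining eigenvalues from the quadratic λ² - 14λ + 41 = 0:
  Δ = 14² - 4·41 = 196 - 164 = 32,  λ = (14 ± √32)/2 = (14 ± 5.6569)/2 ≈ 9.8284 or 4.1716.
  Sorted: λ_1 = 9.8284,  λ_2 = 7,  λ_3 = 4.1716  (check: sum = 21 = tr ✓).

Step 4 — unit eigenvector for λ_1 ≈ 9.8284: v spans the null space of (Sigma - λ_1 I), whose rows are
  r_1 = (-0.8284, 0, 2),  r_2 = (0, -2.8284, 0),  r_3 = (2, 0, -4.8284).
  v is orthogonal to every row, so take v ∝ r_1 × r_2 = ((0)·(0) - (2)·(-2.8284), (2)·(0) - (-0.8284)·(0), (-0.8284)·(-2.8284) - (0)·(0)) ≈ (5.6569, 0, 2.3431).
  Let u = (5.6569, 0, 2.3431).
  ||u|| = √((5.6569)² + (0)² + (2.3431)²) = √(37.4903) ≈ 6.1229,  v_1 = u/||u|| ≈ (0.9239, 0, 0.3827) (||v_1|| = 1).

λ_1 = 9.8284,  λ_2 = 7,  λ_3 = 4.1716;  v_1 ≈ (0.9239, 0, 0.3827)


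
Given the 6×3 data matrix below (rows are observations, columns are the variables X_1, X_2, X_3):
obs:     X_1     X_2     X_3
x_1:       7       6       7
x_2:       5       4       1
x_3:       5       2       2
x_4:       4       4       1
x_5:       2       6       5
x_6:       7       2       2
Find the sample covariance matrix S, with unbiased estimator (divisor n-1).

Step 1 — column means:
  mean(X_1) = (7 + 5 + 5 + 4 + 2 + 7) / 6 = 30/6 = 5
  mean(X_2) = (6 + 4 + 2 + 4 + 6 + 2) / 6 = 24/6 = 4
  mean(X_3) = (7 + 1 + 2 + 1 + 5 + 2) / 6 = 18/6 = 3

Step 2 — sample covariance S[i,j] = (1/(n-1)) · Σ_k (x_{k,i} - mean_i) · (x_{k,j} - mean_j), with n-1 = 5.
  S[X_1,X_1] = ((2)·(2) + (0)·(0) + (0)·(0) + (-1)·(-1) + (-3)·(-3) + (2)·(2)) / 5 = 18/5 = 3.6
  S[X_1,X_2] = ((2)·(2) + (0)·(0) + (0)·(-2) + (-1)·(0) + (-3)·(2) + (2)·(-2)) / 5 = -6/5 = -1.2
  S[X_1,X_3] = ((2)·(4) + (0)·(-2) + (0)·(-1) + (-1)·(-2) + (-3)·(2) + (2)·(-1)) / 5 = 2/5 = 0.4
  S[X_2,X_2] = ((2)·(2) + (0)·(0) + (-2)·(-2) + (0)·(0) + (2)·(2) + (-2)·(-2)) / 5 = 16/5 = 3.2
  S[X_2,X_3] = ((2)·(4) + (0)·(-2) + (-2)·(-1) + (0)·(-2) + (2)·(2) + (-2)·(-1)) / 5 = 16/5 = 3.2
  S[X_3,X_3] = ((4)·(4) + (-2)·(-2) + (-1)·(-1) + (-2)·(-2) + (2)·(2) + (-1)·(-1)) / 5 = 30/5 = 6

S is symmetric (S[j,i] = S[i,j]). Assembling:

S = [[3.6, -1.2, 0.4],
 [-1.2, 3.2, 3.2],
 [0.4, 3.2, 6]]


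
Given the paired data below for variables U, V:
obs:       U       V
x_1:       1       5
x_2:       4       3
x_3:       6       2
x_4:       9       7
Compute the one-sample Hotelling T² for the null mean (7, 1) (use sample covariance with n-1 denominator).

Step 1 — sample mean vector:
  mean(U) = (1 + 4 + 6 + 9) / 4 = 20/4 = 5
  mean(V) = (5 + 3 + 2 + 7) / 4 = 17/4 = 4.25
  x̄ = (5, 4.25),  deviation x̄ - mu_0 = (5, 4.25) - (7, 1) = (-2, 3.25).

Step 2 — sample covariance matrix, S[i,j] = (1/(n-1)) · Σ_k (x_{k,i} - mean_i) · (x_{k,j} - mean_j), divisor n-1 = 3:
  S[U,U] = ((-4)·(-4) + (-1)·(-1) + (1)·(1) + (4)·(4)) / 3 = 34/3 = 11.3333
  S[U,V] = ((-4)·(0.75) + (-1)·(-1.25) + (1)·(-2.25) + (4)·(2.75)) / 3 = 7/3 = 2.3333
  S[V,V] = ((0.75)·(0.75) + (-1.25)·(-1.25) + (-2.25)·(-2.25) + (2.75)·(2.75)) / 3 = 14.75/3 = 4.9167
  S = [[11.3333, 2.3333],
 [2.3333, 4.9167]].

Step 3 — invert S. det(S) = 11.3333·4.9167 - (2.3333)² = 50.2778.
  S^{-1} = (1/det) · [[d, -b], [-b, a]] = [[0.0978, -0.0464],
 [-0.0464, 0.2254]].

Step 4 — quadratic form (x̄ - mu_0)^T · S^{-1} · (x̄ - mu_0):
  S^{-1} · (x̄ - mu_0) = (-0.3464, 0.8254),
  (x̄ - mu_0)^T · [...] = (-2)·(-0.3464) + (3.25)·(0.8254) = 3.3754.

Step 5 — scale by n: T² = 4 · 3.3754 = 13.5017.

T² ≈ 13.5017


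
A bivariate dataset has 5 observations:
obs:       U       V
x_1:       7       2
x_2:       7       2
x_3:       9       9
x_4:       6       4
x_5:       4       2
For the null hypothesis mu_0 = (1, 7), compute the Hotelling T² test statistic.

Step 1 — sample mean vector:
  mean(U) = (7 + 7 + 9 + 6 + 4) / 5 = 33/5 = 6.6
  mean(V) = (2 + 2 + 9 + 4 + 2) / 5 = 19/5 = 3.8
  x̄ = (6.6, 3.8),  deviation x̄ - mu_0 = (6.6, 3.8) - (1, 7) = (5.6, -3.2).

Step 2 — sample covariance matrix, S[i,j] = (1/(n-1)) · Σ_k (x_{k,i} - mean_i) · (x_{k,j} - mean_j), divisor n-1 = 4:
  S[U,U] = ((0.4)·(0.4) + (0.4)·(0.4) + (2.4)·(2.4) + (-0.6)·(-0.6) + (-2.6)·(-2.6)) / 4 = 13.2/4 = 3.3
  S[U,V] = ((0.4)·(-1.8) + (0.4)·(-1.8) + (2.4)·(5.2) + (-0.6)·(0.2) + (-2.6)·(-1.8)) / 4 = 15.6/4 = 3.9
  S[V,V] = ((-1.8)·(-1.8) + (-1.8)·(-1.8) + (5.2)·(5.2) + (0.2)·(0.2) + (-1.8)·(-1.8)) / 4 = 36.8/4 = 9.2
  S = [[3.3, 3.9],
 [3.9, 9.2]].

Step 3 — invert S. det(S) = 3.3·9.2 - (3.9)² = 15.15.
  S^{-1} = (1/det) · [[d, -b], [-b, a]] = [[0.6073, -0.2574],
 [-0.2574, 0.2178]].

Step 4 — quadratic form (x̄ - mu_0)^T · S^{-1} · (x̄ - mu_0):
  S^{-1} · (x̄ - mu_0) = (4.2244, -2.1386),
  (x̄ - mu_0)^T · [...] = (5.6)·(4.2244) + (-3.2)·(-2.1386) = 30.5003.

Step 5 — scale by n: T² = 5 · 30.5003 = 152.5017.

T² ≈ 152.5017


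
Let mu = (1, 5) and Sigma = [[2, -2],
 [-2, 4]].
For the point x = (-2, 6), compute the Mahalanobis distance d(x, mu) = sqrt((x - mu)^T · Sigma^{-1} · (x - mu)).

Step 1 — centre the observation: (x - mu) = (-3, 1).

Step 2 — invert Sigma. det(Sigma) = 2·4 - (-2)² = 4.
  Sigma^{-1} = (1/det) · [[d, -b], [-b, a]] = [[1, 0.5],
 [0.5, 0.5]].

Step 3 — form the quadratic (x - mu)^T · Sigma^{-1} · (x - mu):
  Sigma^{-1} · (x - mu) = (-2.5, -1).
  (x - mu)^T · [Sigma^{-1} · (x - mu)] = (-3)·(-2.5) + (1)·(-1) = 6.5.

Step 4 — take square root: d = √(6.5) ≈ 2.5495.

d(x, mu) = √(6.5) ≈ 2.5495


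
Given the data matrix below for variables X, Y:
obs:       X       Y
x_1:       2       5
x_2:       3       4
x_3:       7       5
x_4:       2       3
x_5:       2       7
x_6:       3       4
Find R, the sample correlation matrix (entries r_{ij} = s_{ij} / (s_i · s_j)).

Step 1 — column means:
  mean(X) = (2 + 3 + 7 + 2 + 2 + 3) / 6 = 19/6 = 3.1667
  mean(Y) = (5 + 4 + 5 + 3 + 7 + 4) / 6 = 28/6 = 4.6667

Step 2 — sample variances and covariances s[i,j] = (1/(n-1)) · Σ_k (x_{k,i} - mean_i) · (x_{k,j} - mean_j), with n-1 = 5:
  s[X,X] = ((-1.1667)·(-1.1667) + (-0.1667)·(-0.1667) + (3.8333)·(3.8333) + (-1.1667)·(-1.1667) + (-1.1667)·(-1.1667) + (-0.1667)·(-0.1667)) / 5 = 18.8333/5 = 3.7667
  s[X,Y] = ((-1.1667)·(0.3333) + (-0.1667)·(-0.6667) + (3.8333)·(0.3333) + (-1.1667)·(-1.6667) + (-1.1667)·(2.3333) + (-0.1667)·(-0.6667)) / 5 = 0.3333/5 = 0.0667
  s[Y,Y] = ((0.3333)·(0.3333) + (-0.6667)·(-0.6667) + (0.3333)·(0.3333) + (-1.6667)·(-1.6667) + (2.3333)·(2.3333) + (-0.6667)·(-0.6667)) / 5 = 9.3333/5 = 1.8667
  Sample standard deviations s_i = √(s[i,i]):
  s(X) = √(3.7667) = 1.9408
  s(Y) = √(1.8667) = 1.3663

Step 3 — r_{ij} = s_{ij} / (s_i · s_j):
  r[X,X] = 1 (diagonal).
  r[X,Y] = 0.0667 / (1.9408 · 1.3663) = 0.0667 / 2.6516 = 0.0251
  r[Y,Y] = 1 (diagonal).

R is symmetric with unit diagonal. Assembling:

R = [[1, 0.0251],
 [0.0251, 1]]


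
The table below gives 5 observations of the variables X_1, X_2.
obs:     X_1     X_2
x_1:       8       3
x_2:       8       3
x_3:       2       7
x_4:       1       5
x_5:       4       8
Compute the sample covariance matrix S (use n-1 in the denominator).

Step 1 — column means:
  mean(X_1) = (8 + 8 + 2 + 1 + 4) / 5 = 23/5 = 4.6
  mean(X_2) = (3 + 3 + 7 + 5 + 8) / 5 = 26/5 = 5.2

Step 2 — sample covariance S[i,j] = (1/(n-1)) · Σ_k (x_{k,i} - mean_i) · (x_{k,j} - mean_j), with n-1 = 4.
  S[X_1,X_1] = ((3.4)·(3.4) + (3.4)·(3.4) + (-2.6)·(-2.6) + (-3.6)·(-3.6) + (-0.6)·(-0.6)) / 4 = 43.2/4 = 10.8
  S[X_1,X_2] = ((3.4)·(-2.2) + (3.4)·(-2.2) + (-2.6)·(1.8) + (-3.6)·(-0.2) + (-0.6)·(2.8)) / 4 = -20.6/4 = -5.15
  S[X_2,X_2] = ((-2.2)·(-2.2) + (-2.2)·(-2.2) + (1.8)·(1.8) + (-0.2)·(-0.2) + (2.8)·(2.8)) / 4 = 20.8/4 = 5.2

S is symmetric (S[j,i] = S[i,j]). Assembling:

S = [[10.8, -5.15],
 [-5.15, 5.2]]


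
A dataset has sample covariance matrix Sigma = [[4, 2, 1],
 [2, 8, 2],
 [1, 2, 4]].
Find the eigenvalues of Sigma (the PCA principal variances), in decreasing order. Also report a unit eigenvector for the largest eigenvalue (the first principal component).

Step 1 — characteristic polynomial p(λ) = det(λI - Sigma) = λ³ - tr·λ² + c_1·λ - det, where tr = trace, c_1 = sum of the principal 2×2 minors, det = det(Sigma):
  tr = 4 + 8 + 4 = 16,
  c_1 = (4·8 - (2)²) + (4·4 - (1)²) + (8·4 - (2)²) = 28 + 15 + 28 = 71,
  det = 4·(8·4 - (2)²) - (2)·((2)·4 - (2)·(1)) + (1)·((2)·(2) - 8·(1)) = 4·(28) - (2)·(6) + (1)·(-4) = 96.
  So p(λ) = λ³ - 16λ² + 71λ - 96.
Step 2 — look for an integer root (rational root theorem: any rational root is an integer divisor of 96). Testing λ = 3:
  p(3) = 27 - 144 + 213 - 96 = 0  ✓
  Dividing out (λ - 3): p(λ) = (λ - 3)(λ² - 13λ + 32).
Step 3 — remaining eigenvalues from the quadratic λ² - 13λ + 32 = 0:
  Δ = 13² - 4·32 = 169 - 128 = 41,  λ = (13 ± √41)/2 = (13 ± 6.4031)/2 ≈ 9.7016 or 3.2984.
  Sorted: λ_1 = 9.7016,  λ_2 = 3.2984,  λ_3 = 3  (check: sum = 16 = tr ✓).

Step 4 — unit eigenvector for λ_1 ≈ 9.7016: v spans the null space of (Sigma - λ_1 I), whose rows are
  r_1 = (-5.7016, 2, 1),  r_2 = (2, -1.7016, 2),  r_3 = (1, 2, -5.7016).
  v is orthogonal to every row, so take v ∝ r_1 × r_2 = ((2)·(2) - (1)·(-1.7016), (1)·(2) - (-5.7016)·(2), (-5.7016)·(-1.7016) - (2)·(2)) ≈ (5.7016, 13.4031, 5.7016).
  Let u = (5.7016, 13.4031, 5.7016).
  ||u|| = √((5.7016)² + (13.4031)² + (5.7016)²) = √(244.6594) ≈ 15.6416,  v_1 = u/||u|| ≈ (0.3645, 0.8569, 0.3645) (||v_1|| = 1).

λ_1 = 9.7016,  λ_2 = 3.2984,  λ_3 = 3;  v_1 ≈ (0.3645, 0.8569, 0.3645)


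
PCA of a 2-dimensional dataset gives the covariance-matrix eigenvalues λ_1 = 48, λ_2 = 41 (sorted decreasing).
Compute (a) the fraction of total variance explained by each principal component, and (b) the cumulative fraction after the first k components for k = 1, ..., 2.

Step 1 — total variance = trace(Sigma) = Σ λ_i = 48 + 41 = 89.

Step 2 — fraction explained by component i = λ_i / Σ λ:
  PC1: 48/89 = 0.5393
  PC2: 41/89 = 0.4607

Step 3 — cumulative fraction after k components = (λ_1 + ... + λ_k) / Σ λ:
  k = 1: 48/89 = 0.5393
  k = 2: (48 + 41)/89 = 89/89 = 1

Summary (fraction, with percent):

explained: PC1 0.5393 (53.93%), PC2 0.4607 (46.07%);  cumulative: 0.5393, 1


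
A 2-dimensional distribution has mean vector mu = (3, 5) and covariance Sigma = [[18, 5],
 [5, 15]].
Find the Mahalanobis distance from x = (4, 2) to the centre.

Step 1 — centre the observation: (x - mu) = (1, -3).

Step 2 — invert Sigma. det(Sigma) = 18·15 - (5)² = 245.
  Sigma^{-1} = (1/det) · [[d, -b], [-b, a]] = [[0.0612, -0.0204],
 [-0.0204, 0.0735]].

Step 3 — form the quadratic (x - mu)^T · Sigma^{-1} · (x - mu):
  Sigma^{-1} · (x - mu) = (0.1224, -0.2408).
  (x - mu)^T · [Sigma^{-1} · (x - mu)] = (1)·(0.1224) + (-3)·(-0.2408) = 0.8449.

Step 4 — take square root: d = √(0.8449) ≈ 0.9192.

d(x, mu) = √(0.8449) ≈ 0.9192


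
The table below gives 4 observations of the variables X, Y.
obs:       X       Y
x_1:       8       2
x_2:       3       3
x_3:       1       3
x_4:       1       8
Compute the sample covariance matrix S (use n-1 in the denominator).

Step 1 — column means:
  mean(X) = (8 + 3 + 1 + 1) / 4 = 13/4 = 3.25
  mean(Y) = (2 + 3 + 3 + 8) / 4 = 16/4 = 4

Step 2 — sample covariance S[i,j] = (1/(n-1)) · Σ_k (x_{k,i} - mean_i) · (x_{k,j} - mean_j), with n-1 = 3.
  S[X,X] = ((4.75)·(4.75) + (-0.25)·(-0.25) + (-2.25)·(-2.25) + (-2.25)·(-2.25)) / 3 = 32.75/3 = 10.9167
  S[X,Y] = ((4.75)·(-2) + (-0.25)·(-1) + (-2.25)·(-1) + (-2.25)·(4)) / 3 = -16/3 = -5.3333
  S[Y,Y] = ((-2)·(-2) + (-1)·(-1) + (-1)·(-1) + (4)·(4)) / 3 = 22/3 = 7.3333

S is symmetric (S[j,i] = S[i,j]). Assembling:

S = [[10.9167, -5.3333],
 [-5.3333, 7.3333]]


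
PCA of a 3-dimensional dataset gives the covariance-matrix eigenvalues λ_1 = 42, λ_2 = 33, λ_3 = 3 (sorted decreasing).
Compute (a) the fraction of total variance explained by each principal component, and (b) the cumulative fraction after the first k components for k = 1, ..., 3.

Step 1 — total variance = trace(Sigma) = Σ λ_i = 42 + 33 + 3 = 78.

Step 2 — fraction explained by component i = λ_i / Σ λ:
  PC1: 42/78 = 0.5385
  PC2: 33/78 = 0.4231
  PC3: 3/78 = 0.0385

Step 3 — cumulative fraction after k components = (λ_1 + ... + λ_k) / Σ λ:
  k = 1: 42/78 = 0.5385
  k = 2: (42 + 33)/78 = 75/78 = 0.9615
  k = 3: (42 + 33 + 3)/78 = 78/78 = 1

Summary (fraction, with percent):

explained: PC1 0.5385 (53.85%), PC2 0.4231 (42.31%), PC3 0.0385 (3.85%);  cumulative: 0.5385, 0.9615, 1


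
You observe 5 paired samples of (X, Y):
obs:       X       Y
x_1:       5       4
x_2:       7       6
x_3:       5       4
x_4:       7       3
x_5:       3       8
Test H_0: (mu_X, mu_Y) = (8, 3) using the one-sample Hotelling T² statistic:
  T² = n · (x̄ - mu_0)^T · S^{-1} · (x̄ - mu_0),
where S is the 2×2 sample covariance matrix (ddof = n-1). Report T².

Step 1 — sample mean vector:
  mean(X) = (5 + 7 + 5 + 7 + 3) / 5 = 27/5 = 5.4
  mean(Y) = (4 + 6 + 4 + 3 + 8) / 5 = 25/5 = 5
  x̄ = (5.4, 5),  deviation x̄ - mu_0 = (5.4, 5) - (8, 3) = (-2.6, 2).

Step 2 — sample covariance matrix, S[i,j] = (1/(n-1)) · Σ_k (x_{k,i} - mean_i) · (x_{k,j} - mean_j), divisor n-1 = 4:
  S[X,X] = ((-0.4)·(-0.4) + (1.6)·(1.6) + (-0.4)·(-0.4) + (1.6)·(1.6) + (-2.4)·(-2.4)) / 4 = 11.2/4 = 2.8
  S[X,Y] = ((-0.4)·(-1) + (1.6)·(1) + (-0.4)·(-1) + (1.6)·(-2) + (-2.4)·(3)) / 4 = -8/4 = -2
  S[Y,Y] = ((-1)·(-1) + (1)·(1) + (-1)·(-1) + (-2)·(-2) + (3)·(3)) / 4 = 16/4 = 4
  S = [[2.8, -2],
 [-2, 4]].

Step 3 — invert S. det(S) = 2.8·4 - (-2)² = 7.2.
  S^{-1} = (1/det) · [[d, -b], [-b, a]] = [[0.5556, 0.2778],
 [0.2778, 0.3889]].

Step 4 — quadratic form (x̄ - mu_0)^T · S^{-1} · (x̄ - mu_0):
  S^{-1} · (x̄ - mu_0) = (-0.8889, 0.0556),
  (x̄ - mu_0)^T · [...] = (-2.6)·(-0.8889) + (2)·(0.0556) = 2.4222.

Step 5 — scale by n: T² = 5 · 2.4222 = 12.1111.

T² ≈ 12.1111


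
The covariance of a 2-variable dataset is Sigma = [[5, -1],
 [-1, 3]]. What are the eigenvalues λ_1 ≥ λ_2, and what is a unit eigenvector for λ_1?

Step 1 — characteristic polynomial of 2×2 Sigma:
  det(Sigma - λI) = λ² - trace · λ + det = 0.
  trace = 5 + 3 = 8, det = 5·3 - (-1)² = 14.
Step 2 — discriminant:
  Δ = trace² - 4·det = 64 - 56 = 8.
Step 3 — eigenvalues:
  λ = (trace ± √Δ)/2 = (8 ± 2.8284)/2,
  λ_1 = 5.4142,  λ_2 = 2.5858.

Step 4 — unit eigenvector for λ_1: solve (Sigma - λ_1 I)v = 0. First row:
  (5 - 5.4142)·v_x + (-1)·v_y = 0, i.e. (-0.4142)·v_x + (-1)·v_y = 0,
  so v ∝ (b, λ_1 - a) = (-1, 0.4142); multiply by -1 so the first entry is positive: u = (1, -0.4142).
  ||u|| = √((1)² + (-0.4142)²) = √(1.1716) ≈ 1.0824,
  v_1 = u/||u|| ≈ (0.9239, -0.3827) (||v_1|| = 1).

λ_1 = 5.4142,  λ_2 = 2.5858;  v_1 ≈ (0.9239, -0.3827)


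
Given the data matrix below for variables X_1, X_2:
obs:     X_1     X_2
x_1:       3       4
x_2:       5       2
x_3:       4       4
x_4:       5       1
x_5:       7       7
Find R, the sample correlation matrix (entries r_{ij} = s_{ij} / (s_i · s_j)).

Step 1 — column means:
  mean(X_1) = (3 + 5 + 4 + 5 + 7) / 5 = 24/5 = 4.8
  mean(X_2) = (4 + 2 + 4 + 1 + 7) / 5 = 18/5 = 3.6

Step 2 — sample variances and covariances s[i,j] = (1/(n-1)) · Σ_k (x_{k,i} - mean_i) · (x_{k,j} - mean_j), with n-1 = 4:
  s[X_1,X_1] = ((-1.8)·(-1.8) + (0.2)·(0.2) + (-0.8)·(-0.8) + (0.2)·(0.2) + (2.2)·(2.2)) / 4 = 8.8/4 = 2.2
  s[X_1,X_2] = ((-1.8)·(0.4) + (0.2)·(-1.6) + (-0.8)·(0.4) + (0.2)·(-2.6) + (2.2)·(3.4)) / 4 = 5.6/4 = 1.4
  s[X_2,X_2] = ((0.4)·(0.4) + (-1.6)·(-1.6) + (0.4)·(0.4) + (-2.6)·(-2.6) + (3.4)·(3.4)) / 4 = 21.2/4 = 5.3
  Sample standard deviations s_i = √(s[i,i]):
  s(X_1) = √(2.2) = 1.4832
  s(X_2) = √(5.3) = 2.3022

Step 3 — r_{ij} = s_{ij} / (s_i · s_j):
  r[X_1,X_1] = 1 (diagonal).
  r[X_1,X_2] = 1.4 / (1.4832 · 2.3022) = 1.4 / 3.4147 = 0.41
  r[X_2,X_2] = 1 (diagonal).

R is symmetric with unit diagonal. Assembling:

R = [[1, 0.41],
 [0.41, 1]]


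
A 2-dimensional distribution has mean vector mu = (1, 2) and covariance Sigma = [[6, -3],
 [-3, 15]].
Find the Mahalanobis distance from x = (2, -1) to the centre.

Step 1 — centre the observation: (x - mu) = (1, -3).

Step 2 — invert Sigma. det(Sigma) = 6·15 - (-3)² = 81.
  Sigma^{-1} = (1/det) · [[d, -b], [-b, a]] = [[0.1852, 0.037],
 [0.037, 0.0741]].

Step 3 — form the quadratic (x - mu)^T · Sigma^{-1} · (x - mu):
  Sigma^{-1} · (x - mu) = (0.0741, -0.1852).
  (x - mu)^T · [Sigma^{-1} · (x - mu)] = (1)·(0.0741) + (-3)·(-0.1852) = 0.6296.

Step 4 — take square root: d = √(0.6296) ≈ 0.7935.

d(x, mu) = √(0.6296) ≈ 0.7935


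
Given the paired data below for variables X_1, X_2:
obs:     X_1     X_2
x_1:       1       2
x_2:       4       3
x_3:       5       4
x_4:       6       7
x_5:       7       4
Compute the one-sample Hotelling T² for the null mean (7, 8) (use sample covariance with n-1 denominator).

Step 1 — sample mean vector:
  mean(X_1) = (1 + 4 + 5 + 6 + 7) / 5 = 23/5 = 4.6
  mean(X_2) = (2 + 3 + 4 + 7 + 4) / 5 = 20/5 = 4
  x̄ = (4.6, 4),  deviation x̄ - mu_0 = (4.6, 4) - (7, 8) = (-2.4, -4).

Step 2 — sample covariance matrix, S[i,j] = (1/(n-1)) · Σ_k (x_{k,i} - mean_i) · (x_{k,j} - mean_j), divisor n-1 = 4:
  S[X_1,X_1] = ((-3.6)·(-3.6) + (-0.6)·(-0.6) + (0.4)·(0.4) + (1.4)·(1.4) + (2.4)·(2.4)) / 4 = 21.2/4 = 5.3
  S[X_1,X_2] = ((-3.6)·(-2) + (-0.6)·(-1) + (0.4)·(0) + (1.4)·(3) + (2.4)·(0)) / 4 = 12/4 = 3
  S[X_2,X_2] = ((-2)·(-2) + (-1)·(-1) + (0)·(0) + (3)·(3) + (0)·(0)) / 4 = 14/4 = 3.5
  S = [[5.3, 3],
 [3, 3.5]].

Step 3 — invert S. det(S) = 5.3·3.5 - (3)² = 9.55.
  S^{-1} = (1/det) · [[d, -b], [-b, a]] = [[0.3665, -0.3141],
 [-0.3141, 0.555]].

Step 4 — quadratic form (x̄ - mu_0)^T · S^{-1} · (x̄ - mu_0):
  S^{-1} · (x̄ - mu_0) = (0.377, -1.466),
  (x̄ - mu_0)^T · [...] = (-2.4)·(0.377) + (-4)·(-1.466) = 4.9592.

Step 5 — scale by n: T² = 5 · 4.9592 = 24.7958.

T² ≈ 24.7958


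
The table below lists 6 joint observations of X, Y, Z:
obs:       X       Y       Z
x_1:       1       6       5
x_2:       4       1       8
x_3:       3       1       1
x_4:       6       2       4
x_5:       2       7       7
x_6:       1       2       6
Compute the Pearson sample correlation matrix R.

Step 1 — column means:
  mean(X) = (1 + 4 + 3 + 6 + 2 + 1) / 6 = 17/6 = 2.8333
  mean(Y) = (6 + 1 + 1 + 2 + 7 + 2) / 6 = 19/6 = 3.1667
  mean(Z) = (5 + 8 + 1 + 4 + 7 + 6) / 6 = 31/6 = 5.1667

Step 2 — sample variances and covariances s[i,j] = (1/(n-1)) · Σ_k (x_{k,i} - mean_i) · (x_{k,j} - mean_j), with n-1 = 5:
  s[X,X] = ((-1.8333)·(-1.8333) + (1.1667)·(1.1667) + (0.1667)·(0.1667) + (3.1667)·(3.1667) + (-0.8333)·(-0.8333) + (-1.8333)·(-1.8333)) / 5 = 18.8333/5 = 3.7667
  s[X,Y] = ((-1.8333)·(2.8333) + (1.1667)·(-2.1667) + (0.1667)·(-2.1667) + (3.1667)·(-1.1667) + (-0.8333)·(3.8333) + (-1.8333)·(-1.1667)) / 5 = -12.8333/5 = -2.5667
  s[X,Z] = ((-1.8333)·(-0.1667) + (1.1667)·(2.8333) + (0.1667)·(-4.1667) + (3.1667)·(-1.1667) + (-0.8333)·(1.8333) + (-1.8333)·(0.8333)) / 5 = -3.8333/5 = -0.7667
  s[Y,Y] = ((2.8333)·(2.8333) + (-2.1667)·(-2.1667) + (-2.1667)·(-2.1667) + (-1.1667)·(-1.1667) + (3.8333)·(3.8333) + (-1.1667)·(-1.1667)) / 5 = 34.8333/5 = 6.9667
  s[Y,Z] = ((2.8333)·(-0.1667) + (-2.1667)·(2.8333) + (-2.1667)·(-4.1667) + (-1.1667)·(-1.1667) + (3.8333)·(1.8333) + (-1.1667)·(0.8333)) / 5 = 9.8333/5 = 1.9667
  s[Z,Z] = ((-0.1667)·(-0.1667) + (2.8333)·(2.8333) + (-4.1667)·(-4.1667) + (-1.1667)·(-1.1667) + (1.8333)·(1.8333) + (0.8333)·(0.8333)) / 5 = 30.8333/5 = 6.1667
  Sample standard deviations s_i = √(s[i,i]):
  s(X) = √(3.7667) = 1.9408
  s(Y) = √(6.9667) = 2.6394
  s(Z) = √(6.1667) = 2.4833

Step 3 — r_{ij} = s_{ij} / (s_i · s_j):
  r[X,X] = 1 (diagonal).
  r[X,Y] = -2.5667 / (1.9408 · 2.6394) = -2.5667 / 5.1226 = -0.501
  r[X,Z] = -0.7667 / (1.9408 · 2.4833) = -0.7667 / 4.8195 = -0.1591
  r[Y,Y] = 1 (diagonal).
  r[Y,Z] = 1.9667 / (2.6394 · 2.4833) = 1.9667 / 6.5545 = 0.3
  r[Z,Z] = 1 (diagonal).

R is symmetric with unit diagonal. Assembling:

R = [[1, -0.501, -0.1591],
 [-0.501, 1, 0.3],
 [-0.1591, 0.3, 1]]


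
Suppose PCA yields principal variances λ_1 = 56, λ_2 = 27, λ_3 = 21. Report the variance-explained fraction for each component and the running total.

Step 1 — total variance = trace(Sigma) = Σ λ_i = 56 + 27 + 21 = 104.

Step 2 — fraction explained by component i = λ_i / Σ λ:
  PC1: 56/104 = 0.5385
  PC2: 27/104 = 0.2596
  PC3: 21/104 = 0.2019

Step 3 — cumulative fraction after k components = (λ_1 + ... + λ_k) / Σ λ:
  k = 1: 56/104 = 0.5385
  k = 2: (56 + 27)/104 = 83/104 = 0.7981
  k = 3: (56 + 27 + 21)/104 = 104/104 = 1

Summary (fraction, with percent):

explained: PC1 0.5385 (53.85%), PC2 0.2596 (25.96%), PC3 0.2019 (20.19%);  cumulative: 0.5385, 0.7981, 1


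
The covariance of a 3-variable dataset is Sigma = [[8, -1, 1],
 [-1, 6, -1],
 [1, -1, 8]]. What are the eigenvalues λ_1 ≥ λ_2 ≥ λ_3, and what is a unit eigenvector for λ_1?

Step 1 — characteristic polynomial p(λ) = det(λI - Sigma) = λ³ - tr·λ² + c_1·λ - det, where tr = trace, c_1 = sum of the principal 2×2 minors, det = det(Sigma):
  tr = 8 + 6 + 8 = 22,
  c_1 = (8·6 - (-1)²) + (8·8 - (1)²) + (6·8 - (-1)²) = 47 + 63 + 47 = 157,
  det = 8·(6·8 - (-1)²) - (-1)·((-1)·8 - (-1)·(1)) + (1)·((-1)·(-1) - 6·(1)) = 8·(47) - (-1)·(-7) + (1)·(-5) = 364.
  So p(λ) = λ³ - 22λ² + 157λ - 364.
Step 2 — look for an integer root (rational root theorem: any rational root is an integer divisor of 364). Testing λ = 7:
  p(7) = 343 - 1078 + 1099 - 364 = 0  ✓
  Dividing out (λ - 7): p(λ) = (λ - 7)(λ² - 15λ + 52).
Step 3 — remaining eigenvalues from the quadratic λ² - 15λ + 52 = 0:
  Δ = 15² - 4·52 = 225 - 208 = 17,  λ = (15 ± √17)/2 = (15 ± 4.1231)/2 ≈ 9.5616 or 5.4384.
  Sorted: λ_1 = 9.5616,  λ_2 = 7,  λ_3 = 5.4384  (check: sum = 22 = tr ✓).

Step 4 — unit eigenvector for λ_1 ≈ 9.5616: v spans the null space of (Sigma - λ_1 I), whose rows are
  r_1 = (-1.5616, -1, 1),  r_2 = (-1, -3.5616, -1),  r_3 = (1, -1, -1.5616).
  v is orthogonal to every row, so take v ∝ r_1 × r_2 = ((-1)·(-1) - (1)·(-3.5616), (1)·(-1) - (-1.5616)·(-1), (-1.5616)·(-3.5616) - (-1)·(-1)) ≈ (4.5616, -2.5616, 4.5616).
  Let u = (4.5616, -2.5616, 4.5616).
  ||u|| = √((4.5616)² + (-2.5616)² + (4.5616)²) = √(48.1771) ≈ 6.941,  v_1 = u/||u|| ≈ (0.6572, -0.369, 0.6572) (||v_1|| = 1).

λ_1 = 9.5616,  λ_2 = 7,  λ_3 = 5.4384;  v_1 ≈ (0.6572, -0.369, 0.6572)


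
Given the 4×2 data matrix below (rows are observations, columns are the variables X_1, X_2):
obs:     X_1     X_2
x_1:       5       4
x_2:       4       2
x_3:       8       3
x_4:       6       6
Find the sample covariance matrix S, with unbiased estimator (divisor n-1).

Step 1 — column means:
  mean(X_1) = (5 + 4 + 8 + 6) / 4 = 23/4 = 5.75
  mean(X_2) = (4 + 2 + 3 + 6) / 4 = 15/4 = 3.75

Step 2 — sample covariance S[i,j] = (1/(n-1)) · Σ_k (x_{k,i} - mean_i) · (x_{k,j} - mean_j), with n-1 = 3.
  S[X_1,X_1] = ((-0.75)·(-0.75) + (-1.75)·(-1.75) + (2.25)·(2.25) + (0.25)·(0.25)) / 3 = 8.75/3 = 2.9167
  S[X_1,X_2] = ((-0.75)·(0.25) + (-1.75)·(-1.75) + (2.25)·(-0.75) + (0.25)·(2.25)) / 3 = 1.75/3 = 0.5833
  S[X_2,X_2] = ((0.25)·(0.25) + (-1.75)·(-1.75) + (-0.75)·(-0.75) + (2.25)·(2.25)) / 3 = 8.75/3 = 2.9167

S is symmetric (S[j,i] = S[i,j]). Assembling:

S = [[2.9167, 0.5833],
 [0.5833, 2.9167]]


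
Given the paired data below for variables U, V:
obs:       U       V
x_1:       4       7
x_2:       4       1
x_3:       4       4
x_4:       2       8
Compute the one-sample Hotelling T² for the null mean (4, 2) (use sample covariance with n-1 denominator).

Step 1 — sample mean vector:
  mean(U) = (4 + 4 + 4 + 2) / 4 = 14/4 = 3.5
  mean(V) = (7 + 1 + 4 + 8) / 4 = 20/4 = 5
  x̄ = (3.5, 5),  deviation x̄ - mu_0 = (3.5, 5) - (4, 2) = (-0.5, 3).

Step 2 — sample covariance matrix, S[i,j] = (1/(n-1)) · Σ_k (x_{k,i} - mean_i) · (x_{k,j} - mean_j), divisor n-1 = 3:
  S[U,U] = ((0.5)·(0.5) + (0.5)·(0.5) + (0.5)·(0.5) + (-1.5)·(-1.5)) / 3 = 3/3 = 1
  S[U,V] = ((0.5)·(2) + (0.5)·(-4) + (0.5)·(-1) + (-1.5)·(3)) / 3 = -6/3 = -2
  S[V,V] = ((2)·(2) + (-4)·(-4) + (-1)·(-1) + (3)·(3)) / 3 = 30/3 = 10
  S = [[1, -2],
 [-2, 10]].

Step 3 — invert S. det(S) = 1·10 - (-2)² = 6.
  S^{-1} = (1/det) · [[d, -b], [-b, a]] = [[1.6667, 0.3333],
 [0.3333, 0.1667]].

Step 4 — quadratic form (x̄ - mu_0)^T · S^{-1} · (x̄ - mu_0):
  S^{-1} · (x̄ - mu_0) = (0.1667, 0.3333),
  (x̄ - mu_0)^T · [...] = (-0.5)·(0.1667) + (3)·(0.3333) = 0.9167.

Step 5 — scale by n: T² = 4 · 0.9167 = 3.6667.

T² ≈ 3.6667


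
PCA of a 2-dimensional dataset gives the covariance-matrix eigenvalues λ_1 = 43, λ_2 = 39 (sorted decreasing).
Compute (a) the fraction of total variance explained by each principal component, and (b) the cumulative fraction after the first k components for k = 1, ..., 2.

Step 1 — total variance = trace(Sigma) = Σ λ_i = 43 + 39 = 82.

Step 2 — fraction explained by component i = λ_i / Σ λ:
  PC1: 43/82 = 0.5244
  PC2: 39/82 = 0.4756

Step 3 — cumulative fraction after k components = (λ_1 + ... + λ_k) / Σ λ:
  k = 1: 43/82 = 0.5244
  k = 2: (43 + 39)/82 = 82/82 = 1

Summary (fraction, with percent):

explained: PC1 0.5244 (52.44%), PC2 0.4756 (47.56%);  cumulative: 0.5244, 1


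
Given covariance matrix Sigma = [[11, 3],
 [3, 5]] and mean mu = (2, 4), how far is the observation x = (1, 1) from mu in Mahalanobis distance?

Step 1 — centre the observation: (x - mu) = (-1, -3).

Step 2 — invert Sigma. det(Sigma) = 11·5 - (3)² = 46.
  Sigma^{-1} = (1/det) · [[d, -b], [-b, a]] = [[0.1087, -0.0652],
 [-0.0652, 0.2391]].

Step 3 — form the quadratic (x - mu)^T · Sigma^{-1} · (x - mu):
  Sigma^{-1} · (x - mu) = (0.087, -0.6522).
  (x - mu)^T · [Sigma^{-1} · (x - mu)] = (-1)·(0.087) + (-3)·(-0.6522) = 1.8696.

Step 4 — take square root: d = √(1.8696) ≈ 1.3673.

d(x, mu) = √(1.8696) ≈ 1.3673


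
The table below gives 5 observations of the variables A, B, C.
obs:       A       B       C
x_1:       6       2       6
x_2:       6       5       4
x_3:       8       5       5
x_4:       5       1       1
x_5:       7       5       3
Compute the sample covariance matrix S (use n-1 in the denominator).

Step 1 — column means:
  mean(A) = (6 + 6 + 8 + 5 + 7) / 5 = 32/5 = 6.4
  mean(B) = (2 + 5 + 5 + 1 + 5) / 5 = 18/5 = 3.6
  mean(C) = (6 + 4 + 5 + 1 + 3) / 5 = 19/5 = 3.8

Step 2 — sample covariance S[i,j] = (1/(n-1)) · Σ_k (x_{k,i} - mean_i) · (x_{k,j} - mean_j), with n-1 = 4.
  S[A,A] = ((-0.4)·(-0.4) + (-0.4)·(-0.4) + (1.6)·(1.6) + (-1.4)·(-1.4) + (0.6)·(0.6)) / 4 = 5.2/4 = 1.3
  S[A,B] = ((-0.4)·(-1.6) + (-0.4)·(1.4) + (1.6)·(1.4) + (-1.4)·(-2.6) + (0.6)·(1.4)) / 4 = 6.8/4 = 1.7
  S[A,C] = ((-0.4)·(2.2) + (-0.4)·(0.2) + (1.6)·(1.2) + (-1.4)·(-2.8) + (0.6)·(-0.8)) / 4 = 4.4/4 = 1.1
  S[B,B] = ((-1.6)·(-1.6) + (1.4)·(1.4) + (1.4)·(1.4) + (-2.6)·(-2.6) + (1.4)·(1.4)) / 4 = 15.2/4 = 3.8
  S[B,C] = ((-1.6)·(2.2) + (1.4)·(0.2) + (1.4)·(1.2) + (-2.6)·(-2.8) + (1.4)·(-0.8)) / 4 = 4.6/4 = 1.15
  S[C,C] = ((2.2)·(2.2) + (0.2)·(0.2) + (1.2)·(1.2) + (-2.8)·(-2.8) + (-0.8)·(-0.8)) / 4 = 14.8/4 = 3.7

S is symmetric (S[j,i] = S[i,j]). Assembling:

S = [[1.3, 1.7, 1.1],
 [1.7, 3.8, 1.15],
 [1.1, 1.15, 3.7]]


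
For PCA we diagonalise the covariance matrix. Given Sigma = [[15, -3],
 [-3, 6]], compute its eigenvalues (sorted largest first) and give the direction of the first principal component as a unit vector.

Step 1 — characteristic polynomial of 2×2 Sigma:
  det(Sigma - λI) = λ² - trace · λ + det = 0.
  trace = 15 + 6 = 21, det = 15·6 - (-3)² = 81.
Step 2 — discriminant:
  Δ = trace² - 4·det = 441 - 324 = 117.
Step 3 — eigenvalues:
  λ = (trace ± √Δ)/2 = (21 ± 10.8167)/2,
  λ_1 = 15.9083,  λ_2 = 5.0917.

Step 4 — unit eigenvector for λ_1: solve (Sigma - λ_1 I)v = 0. First row:
  (15 - 15.9083)·v_x + (-3)·v_y = 0, i.e. (-0.9083)·v_x + (-3)·v_y = 0,
  so v ∝ (b, λ_1 - a) = (-3, 0.9083); multiply by -1 so the first entry is positive: u = (3, -0.9083).
  ||u|| = √((3)² + (-0.9083)²) = √(9.8251) ≈ 3.1345,
  v_1 = u/||u|| ≈ (0.9571, -0.2898) (||v_1|| = 1).

λ_1 = 15.9083,  λ_2 = 5.0917;  v_1 ≈ (0.9571, -0.2898)


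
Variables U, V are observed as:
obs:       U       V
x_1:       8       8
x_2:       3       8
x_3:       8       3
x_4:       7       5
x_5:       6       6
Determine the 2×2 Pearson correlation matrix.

Step 1 — column means:
  mean(U) = (8 + 3 + 8 + 7 + 6) / 5 = 32/5 = 6.4
  mean(V) = (8 + 8 + 3 + 5 + 6) / 5 = 30/5 = 6

Step 2 — sample variances and covariances s[i,j] = (1/(n-1)) · Σ_k (x_{k,i} - mean_i) · (x_{k,j} - mean_j), with n-1 = 4:
  s[U,U] = ((1.6)·(1.6) + (-3.4)·(-3.4) + (1.6)·(1.6) + (0.6)·(0.6) + (-0.4)·(-0.4)) / 4 = 17.2/4 = 4.3
  s[U,V] = ((1.6)·(2) + (-3.4)·(2) + (1.6)·(-3) + (0.6)·(-1) + (-0.4)·(0)) / 4 = -9/4 = -2.25
  s[V,V] = ((2)·(2) + (2)·(2) + (-3)·(-3) + (-1)·(-1) + (0)·(0)) / 4 = 18/4 = 4.5
  Sample standard deviations s_i = √(s[i,i]):
  s(U) = √(4.3) = 2.0736
  s(V) = √(4.5) = 2.1213

Step 3 — r_{ij} = s_{ij} / (s_i · s_j):
  r[U,U] = 1 (diagonal).
  r[U,V] = -2.25 / (2.0736 · 2.1213) = -2.25 / 4.3989 = -0.5115
  r[V,V] = 1 (diagonal).

R is symmetric with unit diagonal. Assembling:

R = [[1, -0.5115],
 [-0.5115, 1]]


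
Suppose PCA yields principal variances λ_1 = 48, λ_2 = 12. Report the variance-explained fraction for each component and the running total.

Step 1 — total variance = trace(Sigma) = Σ λ_i = 48 + 12 = 60.

Step 2 — fraction explained by component i = λ_i / Σ λ:
  PC1: 48/60 = 0.8
  PC2: 12/60 = 0.2

Step 3 — cumulative fraction after k components = (λ_1 + ... + λ_k) / Σ λ:
  k = 1: 48/60 = 0.8
  k = 2: (48 + 12)/60 = 60/60 = 1

Summary (fraction, with percent):

explained: PC1 0.8 (80%), PC2 0.2 (20%);  cumulative: 0.8, 1


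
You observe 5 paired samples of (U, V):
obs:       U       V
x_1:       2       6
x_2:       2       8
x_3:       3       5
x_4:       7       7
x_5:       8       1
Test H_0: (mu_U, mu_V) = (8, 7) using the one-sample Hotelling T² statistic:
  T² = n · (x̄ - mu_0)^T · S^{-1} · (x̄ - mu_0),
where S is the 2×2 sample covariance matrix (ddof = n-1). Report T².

Step 1 — sample mean vector:
  mean(U) = (2 + 2 + 3 + 7 + 8) / 5 = 22/5 = 4.4
  mean(V) = (6 + 8 + 5 + 7 + 1) / 5 = 27/5 = 5.4
  x̄ = (4.4, 5.4),  deviation x̄ - mu_0 = (4.4, 5.4) - (8, 7) = (-3.6, -1.6).

Step 2 — sample covariance matrix, S[i,j] = (1/(n-1)) · Σ_k (x_{k,i} - mean_i) · (x_{k,j} - mean_j), divisor n-1 = 4:
  S[U,U] = ((-2.4)·(-2.4) + (-2.4)·(-2.4) + (-1.4)·(-1.4) + (2.6)·(2.6) + (3.6)·(3.6)) / 4 = 33.2/4 = 8.3
  S[U,V] = ((-2.4)·(0.6) + (-2.4)·(2.6) + (-1.4)·(-0.4) + (2.6)·(1.6) + (3.6)·(-4.4)) / 4 = -18.8/4 = -4.7
  S[V,V] = ((0.6)·(0.6) + (2.6)·(2.6) + (-0.4)·(-0.4) + (1.6)·(1.6) + (-4.4)·(-4.4)) / 4 = 29.2/4 = 7.3
  S = [[8.3, -4.7],
 [-4.7, 7.3]].

Step 3 — invert S. det(S) = 8.3·7.3 - (-4.7)² = 38.5.
  S^{-1} = (1/det) · [[d, -b], [-b, a]] = [[0.1896, 0.1221],
 [0.1221, 0.2156]].

Step 4 — quadratic form (x̄ - mu_0)^T · S^{-1} · (x̄ - mu_0):
  S^{-1} · (x̄ - mu_0) = (-0.8779, -0.7844),
  (x̄ - mu_0)^T · [...] = (-3.6)·(-0.8779) + (-1.6)·(-0.7844) = 4.4156.

Step 5 — scale by n: T² = 5 · 4.4156 = 22.0779.

T² ≈ 22.0779


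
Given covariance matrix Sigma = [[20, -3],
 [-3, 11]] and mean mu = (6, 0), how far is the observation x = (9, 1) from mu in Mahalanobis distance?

Step 1 — centre the observation: (x - mu) = (3, 1).

Step 2 — invert Sigma. det(Sigma) = 20·11 - (-3)² = 211.
  Sigma^{-1} = (1/det) · [[d, -b], [-b, a]] = [[0.0521, 0.0142],
 [0.0142, 0.0948]].

Step 3 — form the quadratic (x - mu)^T · Sigma^{-1} · (x - mu):
  Sigma^{-1} · (x - mu) = (0.1706, 0.1374).
  (x - mu)^T · [Sigma^{-1} · (x - mu)] = (3)·(0.1706) + (1)·(0.1374) = 0.6493.

Step 4 — take square root: d = √(0.6493) ≈ 0.8058.

d(x, mu) = √(0.6493) ≈ 0.8058


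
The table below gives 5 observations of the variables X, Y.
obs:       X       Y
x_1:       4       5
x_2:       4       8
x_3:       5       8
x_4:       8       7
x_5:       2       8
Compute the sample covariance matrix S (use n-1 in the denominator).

Step 1 — column means:
  mean(X) = (4 + 4 + 5 + 8 + 2) / 5 = 23/5 = 4.6
  mean(Y) = (5 + 8 + 8 + 7 + 8) / 5 = 36/5 = 7.2

Step 2 — sample covariance S[i,j] = (1/(n-1)) · Σ_k (x_{k,i} - mean_i) · (x_{k,j} - mean_j), with n-1 = 4.
  S[X,X] = ((-0.6)·(-0.6) + (-0.6)·(-0.6) + (0.4)·(0.4) + (3.4)·(3.4) + (-2.6)·(-2.6)) / 4 = 19.2/4 = 4.8
  S[X,Y] = ((-0.6)·(-2.2) + (-0.6)·(0.8) + (0.4)·(0.8) + (3.4)·(-0.2) + (-2.6)·(0.8)) / 4 = -1.6/4 = -0.4
  S[Y,Y] = ((-2.2)·(-2.2) + (0.8)·(0.8) + (0.8)·(0.8) + (-0.2)·(-0.2) + (0.8)·(0.8)) / 4 = 6.8/4 = 1.7

S is symmetric (S[j,i] = S[i,j]). Assembling:

S = [[4.8, -0.4],
 [-0.4, 1.7]]


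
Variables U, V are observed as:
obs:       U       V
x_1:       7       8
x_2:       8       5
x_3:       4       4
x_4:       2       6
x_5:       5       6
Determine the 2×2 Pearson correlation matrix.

Step 1 — column means:
  mean(U) = (7 + 8 + 4 + 2 + 5) / 5 = 26/5 = 5.2
  mean(V) = (8 + 5 + 4 + 6 + 6) / 5 = 29/5 = 5.8

Step 2 — sample variances and covariances s[i,j] = (1/(n-1)) · Σ_k (x_{k,i} - mean_i) · (x_{k,j} - mean_j), with n-1 = 4:
  s[U,U] = ((1.8)·(1.8) + (2.8)·(2.8) + (-1.2)·(-1.2) + (-3.2)·(-3.2) + (-0.2)·(-0.2)) / 4 = 22.8/4 = 5.7
  s[U,V] = ((1.8)·(2.2) + (2.8)·(-0.8) + (-1.2)·(-1.8) + (-3.2)·(0.2) + (-0.2)·(0.2)) / 4 = 3.2/4 = 0.8
  s[V,V] = ((2.2)·(2.2) + (-0.8)·(-0.8) + (-1.8)·(-1.8) + (0.2)·(0.2) + (0.2)·(0.2)) / 4 = 8.8/4 = 2.2
  Sample standard deviations s_i = √(s[i,i]):
  s(U) = √(5.7) = 2.3875
  s(V) = √(2.2) = 1.4832

Step 3 — r_{ij} = s_{ij} / (s_i · s_j):
  r[U,U] = 1 (diagonal).
  r[U,V] = 0.8 / (2.3875 · 1.4832) = 0.8 / 3.5412 = 0.2259
  r[V,V] = 1 (diagonal).

R is symmetric with unit diagonal. Assembling:

R = [[1, 0.2259],
 [0.2259, 1]]
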